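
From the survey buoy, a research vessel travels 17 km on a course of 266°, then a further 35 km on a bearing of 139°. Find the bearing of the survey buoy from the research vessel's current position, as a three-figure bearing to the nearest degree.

348°

Leg 1 (266°, 17 km): east 17 sin 266° = -16.96, north 17 cos 266° = -1.19
Leg 2 (139°, 35 km): east 35 sin 139° = 22.96, north 35 cos 139° = -26.41
Net displacement: 6.00 east, -27.60 north. Direction back to start is (-6.00, 27.60): bearing = atan2(-6.00, 27.60) mod 360° = 347.73° ≈ 348°.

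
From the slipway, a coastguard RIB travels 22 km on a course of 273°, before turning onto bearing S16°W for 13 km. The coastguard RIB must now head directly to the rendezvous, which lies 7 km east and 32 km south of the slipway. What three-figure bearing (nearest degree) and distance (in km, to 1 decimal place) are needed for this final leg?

Leg 1 (273°, 22 km): east 22 sin 273° = -21.97, north 22 cos 273° = 1.15
Leg 2 (S16°W, 13 km): east 13 sin 196° = -3.58, north 13 cos 196° = -12.50
Current position: (-25.55, -11.35). Target: (7, -32). Remaining: Δeast = 32.55, Δnorth = -20.65.
Bearing = atan2(32.55, -20.65) mod 360° = 122.40°; distance = √((32.55)² + (-20.65)²) = 38.553 km.

122°, 38.6 km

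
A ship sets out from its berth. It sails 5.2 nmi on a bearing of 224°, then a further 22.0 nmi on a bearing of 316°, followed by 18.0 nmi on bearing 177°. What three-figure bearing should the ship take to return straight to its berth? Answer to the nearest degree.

072°

Leg 1 (224°, 5.2 nmi): east 5.2 sin 224° = -3.61, north 5.2 cos 224° = -3.74
Leg 2 (316°, 22.0 nmi): east 22.0 sin 316° = -15.28, north 22.0 cos 316° = 15.83
Leg 3 (177°, 18.0 nmi): east 18.0 sin 177° = 0.94, north 18.0 cos 177° = -17.98
Net displacement: -17.95 east, -5.89 north. Direction back to start is (17.95, 5.89): bearing = atan2(17.95, 5.89) mod 360° = 71.83° ≈ 072°.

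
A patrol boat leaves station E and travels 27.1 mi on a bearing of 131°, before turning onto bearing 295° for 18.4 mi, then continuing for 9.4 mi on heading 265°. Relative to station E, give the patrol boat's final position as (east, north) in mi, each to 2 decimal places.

(-5.59, -10.82)

Leg 1 (131°, 27.1 mi): east 27.1 sin 131° = 20.45, north 27.1 cos 131° = -17.78
Leg 2 (295°, 18.4 mi): east 18.4 sin 295° = -16.68, north 18.4 cos 295° = 7.78
Leg 3 (265°, 9.4 mi): east 9.4 sin 265° = -9.36, north 9.4 cos 265° = -0.82
Summing: -5.59 mi east, -10.82 mi north → (-5.59, -10.82).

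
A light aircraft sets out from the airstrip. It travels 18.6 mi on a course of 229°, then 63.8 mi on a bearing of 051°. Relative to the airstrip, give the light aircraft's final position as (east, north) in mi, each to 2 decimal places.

Leg 1 (229°, 18.6 mi): east 18.6 sin 229° = -14.04, north 18.6 cos 229° = -12.20
Leg 2 (051°, 63.8 mi): east 63.8 sin 51° = 49.58, north 63.8 cos 51° = 40.15
Summing: 35.54 mi east, 27.95 mi north → (35.54, 27.95).

(35.54, 27.95)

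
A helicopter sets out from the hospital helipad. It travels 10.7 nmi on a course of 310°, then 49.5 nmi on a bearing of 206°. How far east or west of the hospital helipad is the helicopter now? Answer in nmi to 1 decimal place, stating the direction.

29.9 nmi west

Leg 1 (310°, 10.7 nmi): east 10.7 sin 310° = -8.20, north 10.7 cos 310° = 6.88
Leg 2 (206°, 49.5 nmi): east 49.5 sin 206° = -21.70, north 49.5 cos 206° = -44.49
Net east component: -29.90 nmi.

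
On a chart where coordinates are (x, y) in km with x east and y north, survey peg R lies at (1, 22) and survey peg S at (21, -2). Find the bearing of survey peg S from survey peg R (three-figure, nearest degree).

Δeast = 21 − 1 = 20.00; Δnorth = -2 − 22 = -24.00.
Bearing = atan2(Δeast, Δnorth) mod 360° = 140.19° ≈ 140°.

140°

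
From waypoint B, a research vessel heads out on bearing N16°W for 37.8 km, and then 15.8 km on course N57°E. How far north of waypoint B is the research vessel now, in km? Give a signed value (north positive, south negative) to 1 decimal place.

44.9 km

Leg 1 (N16°W, 37.8 km): east 37.8 sin 344° = -10.42, north 37.8 cos 344° = 36.34
Leg 2 (N57°E, 15.8 km): east 15.8 sin 57° = 13.25, north 15.8 cos 57° = 8.61
Net north component: 44.94 km.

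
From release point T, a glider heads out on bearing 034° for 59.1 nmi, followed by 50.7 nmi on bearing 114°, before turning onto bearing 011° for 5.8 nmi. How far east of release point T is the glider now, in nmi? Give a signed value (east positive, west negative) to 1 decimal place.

80.5 nmi

Leg 1 (034°, 59.1 nmi): east 59.1 sin 34° = 33.05, north 59.1 cos 34° = 49.00
Leg 2 (114°, 50.7 nmi): east 50.7 sin 114° = 46.32, north 50.7 cos 114° = -20.62
Leg 3 (011°, 5.8 nmi): east 5.8 sin 11° = 1.11, north 5.8 cos 11° = 5.69
Net east component: 80.47 nmi.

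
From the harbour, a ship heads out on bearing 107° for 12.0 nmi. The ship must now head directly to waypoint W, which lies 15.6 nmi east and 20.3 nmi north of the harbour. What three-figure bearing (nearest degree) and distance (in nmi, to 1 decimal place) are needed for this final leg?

010°, 24.2 nmi

Leg 1 (107°, 12.0 nmi): east 12.0 sin 107° = 11.48, north 12.0 cos 107° = -3.51
Current position: (11.48, -3.51). Target: (15.6, 20.3). Remaining: Δeast = 4.12, Δnorth = 23.81.
Bearing = atan2(4.12, 23.81) mod 360° = 9.83°; distance = √((4.12)² + (23.81)²) = 24.163 nmi.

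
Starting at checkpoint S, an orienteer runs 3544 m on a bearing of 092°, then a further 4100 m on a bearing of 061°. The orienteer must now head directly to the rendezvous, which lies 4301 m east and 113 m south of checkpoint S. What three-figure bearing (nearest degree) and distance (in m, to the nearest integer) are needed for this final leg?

Leg 1 (092°, 3544 m): east 3544 sin 92° = 3541.84, north 3544 cos 92° = -123.68
Leg 2 (061°, 4100 m): east 4100 sin 61° = 3585.94, north 4100 cos 61° = 1987.72
Current position: (7127.78, 1864.04). Target: (4301, -113). Remaining: Δeast = -2826.78, Δnorth = -1977.04.
Bearing = atan2(-2826.78, -1977.04) mod 360° = 235.03°; distance = √((-2826.78)² + (-1977.04)²) = 3449.546 m.

235°, 3450 m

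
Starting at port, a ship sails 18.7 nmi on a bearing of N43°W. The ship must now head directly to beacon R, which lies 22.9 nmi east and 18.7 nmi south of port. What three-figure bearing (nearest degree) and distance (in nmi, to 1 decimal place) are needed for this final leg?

132°, 48.2 nmi

Leg 1 (N43°W, 18.7 nmi): east 18.7 sin 317° = -12.75, north 18.7 cos 317° = 13.68
Current position: (-12.75, 13.68). Target: (22.9, -18.7). Remaining: Δeast = 35.65, Δnorth = -32.38.
Bearing = atan2(35.65, -32.38) mod 360° = 132.24°; distance = √((35.65)² + (-32.38)²) = 48.160 nmi.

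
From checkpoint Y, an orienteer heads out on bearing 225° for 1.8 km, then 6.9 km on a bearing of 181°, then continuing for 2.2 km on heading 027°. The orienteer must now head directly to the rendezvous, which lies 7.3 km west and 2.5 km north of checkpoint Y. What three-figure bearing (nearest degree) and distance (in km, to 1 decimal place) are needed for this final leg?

Leg 1 (225°, 1.8 km): east 1.8 sin 225° = -1.27, north 1.8 cos 225° = -1.27
Leg 2 (181°, 6.9 km): east 6.9 sin 181° = -0.12, north 6.9 cos 181° = -6.90
Leg 3 (027°, 2.2 km): east 2.2 sin 27° = 1.00, north 2.2 cos 27° = 1.96
Current position: (-0.39, -6.21). Target: (-7.3, 2.5). Remaining: Δeast = -6.91, Δnorth = 8.71.
Bearing = atan2(-6.91, 8.71) mod 360° = 321.60°; distance = √((-6.91)² + (8.71)²) = 11.117 km.

322°, 11.1 km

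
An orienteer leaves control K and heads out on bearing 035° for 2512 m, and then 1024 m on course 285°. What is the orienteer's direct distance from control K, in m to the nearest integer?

2366 m

Leg 1 (035°, 2512 m): east 2512 sin 35° = 1440.82, north 2512 cos 35° = 2057.71
Leg 2 (285°, 1024 m): east 1024 sin 285° = -989.11, north 1024 cos 285° = 265.03
Net: 451.72 east, 2322.74 north. Distance = √((451.72)² + (2322.74)²) = 2366.257 m.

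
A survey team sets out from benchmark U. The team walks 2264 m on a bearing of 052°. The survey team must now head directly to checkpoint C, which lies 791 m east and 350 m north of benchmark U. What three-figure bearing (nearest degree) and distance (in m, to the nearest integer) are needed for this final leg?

224°, 1441 m

Leg 1 (052°, 2264 m): east 2264 sin 52° = 1784.06, north 2264 cos 52° = 1393.86
Current position: (1784.06, 1393.86). Target: (791, 350). Remaining: Δeast = -993.06, Δnorth = -1043.86.
Bearing = atan2(-993.06, -1043.86) mod 360° = 223.57°; distance = √((-993.06)² + (-1043.86)²) = 1440.764 m.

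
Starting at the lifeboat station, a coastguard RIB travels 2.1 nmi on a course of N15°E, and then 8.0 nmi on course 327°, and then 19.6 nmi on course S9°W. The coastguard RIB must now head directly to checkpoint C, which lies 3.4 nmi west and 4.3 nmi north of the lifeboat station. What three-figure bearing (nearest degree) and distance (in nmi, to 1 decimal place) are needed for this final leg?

Leg 1 (N15°E, 2.1 nmi): east 2.1 sin 15° = 0.54, north 2.1 cos 15° = 2.03
Leg 2 (327°, 8.0 nmi): east 8.0 sin 327° = -4.36, north 8.0 cos 327° = 6.71
Leg 3 (S9°W, 19.6 nmi): east 19.6 sin 189° = -3.07, north 19.6 cos 189° = -19.36
Current position: (-6.88, -10.62). Target: (-3.4, 4.3). Remaining: Δeast = 3.48, Δnorth = 14.92.
Bearing = atan2(3.48, 14.92) mod 360° = 13.13°; distance = √((3.48)² + (14.92)²) = 15.321 nmi.

013°, 15.3 nmi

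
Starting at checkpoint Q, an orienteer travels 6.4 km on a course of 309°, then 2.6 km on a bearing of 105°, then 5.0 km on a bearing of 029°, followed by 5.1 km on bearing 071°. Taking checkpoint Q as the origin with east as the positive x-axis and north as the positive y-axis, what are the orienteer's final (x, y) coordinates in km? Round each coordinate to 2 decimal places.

Leg 1 (309°, 6.4 km): east 6.4 sin 309° = -4.97, north 6.4 cos 309° = 4.03
Leg 2 (105°, 2.6 km): east 2.6 sin 105° = 2.51, north 2.6 cos 105° = -0.67
Leg 3 (029°, 5.0 km): east 5.0 sin 29° = 2.42, north 5.0 cos 29° = 4.37
Leg 4 (071°, 5.1 km): east 5.1 sin 71° = 4.82, north 5.1 cos 71° = 1.66
Summing: 4.78 km east, 9.39 km north → (4.78, 9.39).

(4.78, 9.39)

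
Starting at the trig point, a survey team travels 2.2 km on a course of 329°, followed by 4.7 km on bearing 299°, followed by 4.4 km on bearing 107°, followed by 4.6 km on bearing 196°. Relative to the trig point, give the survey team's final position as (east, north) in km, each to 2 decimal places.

(-2.30, -1.54)

Leg 1 (329°, 2.2 km): east 2.2 sin 329° = -1.13, north 2.2 cos 329° = 1.89
Leg 2 (299°, 4.7 km): east 4.7 sin 299° = -4.11, north 4.7 cos 299° = 2.28
Leg 3 (107°, 4.4 km): east 4.4 sin 107° = 4.21, north 4.4 cos 107° = -1.29
Leg 4 (196°, 4.6 km): east 4.6 sin 196° = -1.27, north 4.6 cos 196° = -4.42
Summing: -2.30 km east, -1.54 km north → (-2.30, -1.54).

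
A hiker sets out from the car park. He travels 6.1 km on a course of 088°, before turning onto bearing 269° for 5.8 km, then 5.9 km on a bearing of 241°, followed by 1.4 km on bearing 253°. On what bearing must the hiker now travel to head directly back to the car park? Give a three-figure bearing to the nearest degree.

063°

Leg 1 (088°, 6.1 km): east 6.1 sin 88° = 6.10, north 6.1 cos 88° = 0.21
Leg 2 (269°, 5.8 km): east 5.8 sin 269° = -5.80, north 5.8 cos 269° = -0.10
Leg 3 (241°, 5.9 km): east 5.9 sin 241° = -5.16, north 5.9 cos 241° = -2.86
Leg 4 (253°, 1.4 km): east 1.4 sin 253° = -1.34, north 1.4 cos 253° = -0.41
Net displacement: -6.20 east, -3.16 north. Direction back to start is (6.20, 3.16): bearing = atan2(6.20, 3.16) mod 360° = 63.01° ≈ 063°.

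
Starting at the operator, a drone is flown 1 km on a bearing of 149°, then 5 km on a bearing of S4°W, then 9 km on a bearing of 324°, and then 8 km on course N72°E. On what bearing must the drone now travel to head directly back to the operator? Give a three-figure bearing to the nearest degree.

Leg 1 (149°, 1 km): east 1 sin 149° = 0.52, north 1 cos 149° = -0.86
Leg 2 (S4°W, 5 km): east 5 sin 184° = -0.35, north 5 cos 184° = -4.99
Leg 3 (324°, 9 km): east 9 sin 324° = -5.29, north 9 cos 324° = 7.28
Leg 4 (N72°E, 8 km): east 8 sin 72° = 7.61, north 8 cos 72° = 2.47
Net displacement: 2.48 east, 3.91 north. Direction back to start is (-2.48, -3.91): bearing = atan2(-2.48, -3.91) mod 360° = 212.45° ≈ 212°.

212°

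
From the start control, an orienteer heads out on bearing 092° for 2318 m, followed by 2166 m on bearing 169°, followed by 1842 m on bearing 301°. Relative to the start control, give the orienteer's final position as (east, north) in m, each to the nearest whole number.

Leg 1 (092°, 2318 m): east 2318 sin 92° = 2316.59, north 2318 cos 92° = -80.90
Leg 2 (169°, 2166 m): east 2166 sin 169° = 413.29, north 2166 cos 169° = -2126.20
Leg 3 (301°, 1842 m): east 1842 sin 301° = -1578.90, north 1842 cos 301° = 948.70
Summing: 1150.98 m east, -1258.40 m north → (1151, -1258).

(1151, -1258)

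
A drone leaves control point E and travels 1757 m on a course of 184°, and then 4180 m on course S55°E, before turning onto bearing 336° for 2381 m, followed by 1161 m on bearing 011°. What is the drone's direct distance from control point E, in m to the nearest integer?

Leg 1 (184°, 1757 m): east 1757 sin 184° = -122.56, north 1757 cos 184° = -1752.72
Leg 2 (S55°E, 4180 m): east 4180 sin 125° = 3424.06, north 4180 cos 125° = -2397.55
Leg 3 (336°, 2381 m): east 2381 sin 336° = -968.44, north 2381 cos 336° = 2175.15
Leg 4 (011°, 1161 m): east 1161 sin 11° = 221.53, north 1161 cos 11° = 1139.67
Net: 2554.58 east, -835.45 north. Distance = √((2554.58)² + (-835.45)²) = 2687.725 m.

2688 m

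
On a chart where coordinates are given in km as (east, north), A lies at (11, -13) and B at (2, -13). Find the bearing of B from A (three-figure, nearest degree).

Δeast = 2 − 11 = -9.00; Δnorth = -13 − -13 = 0.00.
Bearing = atan2(Δeast, Δnorth) mod 360° = 270.00° ≈ 270°.

270°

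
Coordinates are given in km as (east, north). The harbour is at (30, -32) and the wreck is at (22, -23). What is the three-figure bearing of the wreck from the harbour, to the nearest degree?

318°

Δeast = 22 − 30 = -8.00; Δnorth = -23 − -32 = 9.00.
Bearing = atan2(Δeast, Δnorth) mod 360° = 318.37° ≈ 318°.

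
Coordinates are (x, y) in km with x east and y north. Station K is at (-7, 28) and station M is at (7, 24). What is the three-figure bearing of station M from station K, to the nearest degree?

Δeast = 7 − -7 = 14.00; Δnorth = 24 − 28 = -4.00.
Bearing = atan2(Δeast, Δnorth) mod 360° = 105.95° ≈ 106°.

106°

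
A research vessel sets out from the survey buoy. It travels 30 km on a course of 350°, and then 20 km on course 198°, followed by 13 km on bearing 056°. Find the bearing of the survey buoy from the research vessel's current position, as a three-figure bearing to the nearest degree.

Leg 1 (350°, 30 km): east 30 sin 350° = -5.21, north 30 cos 350° = 29.54
Leg 2 (198°, 20 km): east 20 sin 198° = -6.18, north 20 cos 198° = -19.02
Leg 3 (056°, 13 km): east 13 sin 56° = 10.78, north 13 cos 56° = 7.27
Net displacement: -0.61 east, 17.79 north. Direction back to start is (0.61, -17.79): bearing = atan2(0.61, -17.79) mod 360° = 178.03° ≈ 178°.

178°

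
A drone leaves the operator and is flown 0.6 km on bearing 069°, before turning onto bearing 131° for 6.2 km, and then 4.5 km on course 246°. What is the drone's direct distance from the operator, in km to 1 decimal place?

Leg 1 (069°, 0.6 km): east 0.6 sin 69° = 0.56, north 0.6 cos 69° = 0.22
Leg 2 (131°, 6.2 km): east 6.2 sin 131° = 4.68, north 6.2 cos 131° = -4.07
Leg 3 (246°, 4.5 km): east 4.5 sin 246° = -4.11, north 4.5 cos 246° = -1.83
Net: 1.13 east, -5.68 north. Distance = √((1.13)² + (-5.68)²) = 5.794 km.

5.8 km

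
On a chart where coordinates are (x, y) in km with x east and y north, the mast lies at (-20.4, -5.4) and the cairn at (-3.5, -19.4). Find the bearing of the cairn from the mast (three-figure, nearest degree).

Δeast = -3.5 − -20.4 = 16.90; Δnorth = -19.4 − -5.4 = -14.00.
Bearing = atan2(Δeast, Δnorth) mod 360° = 129.64° ≈ 130°.

130°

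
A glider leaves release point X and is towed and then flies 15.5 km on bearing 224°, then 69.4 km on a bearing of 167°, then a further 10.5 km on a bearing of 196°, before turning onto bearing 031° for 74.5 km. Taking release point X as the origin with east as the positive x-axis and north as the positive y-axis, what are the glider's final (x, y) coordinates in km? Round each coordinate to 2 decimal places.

Leg 1 (224°, 15.5 km): east 15.5 sin 224° = -10.77, north 15.5 cos 224° = -11.15
Leg 2 (167°, 69.4 km): east 69.4 sin 167° = 15.61, north 69.4 cos 167° = -67.62
Leg 3 (196°, 10.5 km): east 10.5 sin 196° = -2.89, north 10.5 cos 196° = -10.09
Leg 4 (031°, 74.5 km): east 74.5 sin 31° = 38.37, north 74.5 cos 31° = 63.86
Summing: 40.32 km east, -25.01 km north → (40.32, -25.01).

(40.32, -25.01)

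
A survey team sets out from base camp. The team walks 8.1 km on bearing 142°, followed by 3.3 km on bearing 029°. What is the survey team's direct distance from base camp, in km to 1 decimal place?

Leg 1 (142°, 8.1 km): east 8.1 sin 142° = 4.99, north 8.1 cos 142° = -6.38
Leg 2 (029°, 3.3 km): east 3.3 sin 29° = 1.60, north 3.3 cos 29° = 2.89
Net: 6.59 east, -3.50 north. Distance = √((6.59)² + (-3.50)²) = 7.457 km.

7.5 km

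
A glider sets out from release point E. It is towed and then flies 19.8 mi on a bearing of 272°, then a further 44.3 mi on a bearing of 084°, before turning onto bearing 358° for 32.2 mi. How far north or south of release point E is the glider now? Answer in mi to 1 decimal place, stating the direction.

Leg 1 (272°, 19.8 mi): east 19.8 sin 272° = -19.79, north 19.8 cos 272° = 0.69
Leg 2 (084°, 44.3 mi): east 44.3 sin 84° = 44.06, north 44.3 cos 84° = 4.63
Leg 3 (358°, 32.2 mi): east 32.2 sin 358° = -1.12, north 32.2 cos 358° = 32.18
Net north component: 37.50 mi.

37.5 mi north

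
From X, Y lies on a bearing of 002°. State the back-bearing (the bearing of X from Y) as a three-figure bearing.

Back-bearing = 002° + 180° = 182°.

182°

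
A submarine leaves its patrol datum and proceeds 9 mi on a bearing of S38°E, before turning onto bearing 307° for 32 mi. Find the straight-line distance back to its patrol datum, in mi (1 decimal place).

23.4 mi

Leg 1 (S38°E, 9 mi): east 9 sin 142° = 5.54, north 9 cos 142° = -7.09
Leg 2 (307°, 32 mi): east 32 sin 307° = -25.56, north 32 cos 307° = 19.26
Net: -20.02 east, 12.17 north. Distance = √((-20.02)² + (12.17)²) = 23.423 mi.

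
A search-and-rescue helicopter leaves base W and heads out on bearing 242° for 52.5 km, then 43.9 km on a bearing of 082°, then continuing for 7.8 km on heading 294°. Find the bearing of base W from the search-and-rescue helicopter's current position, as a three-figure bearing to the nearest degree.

033°

Leg 1 (242°, 52.5 km): east 52.5 sin 242° = -46.35, north 52.5 cos 242° = -24.65
Leg 2 (082°, 43.9 km): east 43.9 sin 82° = 43.47, north 43.9 cos 82° = 6.11
Leg 3 (294°, 7.8 km): east 7.8 sin 294° = -7.13, north 7.8 cos 294° = 3.17
Net displacement: -10.01 east, -15.37 north. Direction back to start is (10.01, 15.37): bearing = atan2(10.01, 15.37) mod 360° = 33.08° ≈ 033°.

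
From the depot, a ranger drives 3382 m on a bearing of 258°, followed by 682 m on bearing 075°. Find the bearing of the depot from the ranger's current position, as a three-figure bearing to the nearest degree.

079°

Leg 1 (258°, 3382 m): east 3382 sin 258° = -3308.10, north 3382 cos 258° = -703.16
Leg 2 (075°, 682 m): east 682 sin 75° = 658.76, north 682 cos 75° = 176.51
Net displacement: -2649.33 east, -526.64 north. Direction back to start is (2649.33, 526.64): bearing = atan2(2649.33, 526.64) mod 360° = 78.76° ≈ 079°.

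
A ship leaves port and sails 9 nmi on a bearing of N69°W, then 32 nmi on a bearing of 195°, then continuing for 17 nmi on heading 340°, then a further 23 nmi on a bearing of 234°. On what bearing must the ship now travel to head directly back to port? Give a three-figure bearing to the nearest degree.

058°

Leg 1 (N69°W, 9 nmi): east 9 sin 291° = -8.40, north 9 cos 291° = 3.23
Leg 2 (195°, 32 nmi): east 32 sin 195° = -8.28, north 32 cos 195° = -30.91
Leg 3 (340°, 17 nmi): east 17 sin 340° = -5.81, north 17 cos 340° = 15.97
Leg 4 (234°, 23 nmi): east 23 sin 234° = -18.61, north 23 cos 234° = -13.52
Net displacement: -41.11 east, -25.23 north. Direction back to start is (41.11, 25.23): bearing = atan2(41.11, 25.23) mod 360° = 58.46° ≈ 058°.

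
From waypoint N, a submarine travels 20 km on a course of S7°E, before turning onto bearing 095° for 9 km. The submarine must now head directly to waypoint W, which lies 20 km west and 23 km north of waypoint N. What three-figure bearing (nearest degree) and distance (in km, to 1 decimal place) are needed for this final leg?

324°, 53.8 km

Leg 1 (S7°E, 20 km): east 20 sin 173° = 2.44, north 20 cos 173° = -19.85
Leg 2 (095°, 9 km): east 9 sin 95° = 8.97, north 9 cos 95° = -0.78
Current position: (11.40, -20.64). Target: (-20, 23). Remaining: Δeast = -31.40, Δnorth = 43.64.
Bearing = atan2(-31.40, 43.64) mod 360° = 324.26°; distance = √((-31.40)² + (43.64)²) = 53.761 km.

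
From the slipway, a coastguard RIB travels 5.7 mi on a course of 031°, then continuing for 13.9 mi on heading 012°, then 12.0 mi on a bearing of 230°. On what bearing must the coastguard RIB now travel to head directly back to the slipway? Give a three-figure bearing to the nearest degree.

163°

Leg 1 (031°, 5.7 mi): east 5.7 sin 31° = 2.94, north 5.7 cos 31° = 4.89
Leg 2 (012°, 13.9 mi): east 13.9 sin 12° = 2.89, north 13.9 cos 12° = 13.60
Leg 3 (230°, 12.0 mi): east 12.0 sin 230° = -9.19, north 12.0 cos 230° = -7.71
Net displacement: -3.37 east, 10.77 north. Direction back to start is (3.37, -10.77): bearing = atan2(3.37, -10.77) mod 360° = 162.64° ≈ 163°.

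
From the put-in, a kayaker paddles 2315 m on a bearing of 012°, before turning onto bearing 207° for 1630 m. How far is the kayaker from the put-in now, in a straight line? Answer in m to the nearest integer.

Leg 1 (012°, 2315 m): east 2315 sin 12° = 481.32, north 2315 cos 12° = 2264.41
Leg 2 (207°, 1630 m): east 1630 sin 207° = -740.00, north 1630 cos 207° = -1452.34
Net: -258.69 east, 812.07 north. Distance = √((-258.69)² + (812.07)²) = 852.279 m.

852 m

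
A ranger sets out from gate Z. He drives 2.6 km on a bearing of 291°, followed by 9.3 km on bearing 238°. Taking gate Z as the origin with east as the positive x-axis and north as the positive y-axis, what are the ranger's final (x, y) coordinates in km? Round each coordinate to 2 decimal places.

Leg 1 (291°, 2.6 km): east 2.6 sin 291° = -2.43, north 2.6 cos 291° = 0.93
Leg 2 (238°, 9.3 km): east 9.3 sin 238° = -7.89, north 9.3 cos 238° = -4.93
Summing: -10.31 km east, -4.00 km north → (-10.31, -4.00).

(-10.31, -4.00)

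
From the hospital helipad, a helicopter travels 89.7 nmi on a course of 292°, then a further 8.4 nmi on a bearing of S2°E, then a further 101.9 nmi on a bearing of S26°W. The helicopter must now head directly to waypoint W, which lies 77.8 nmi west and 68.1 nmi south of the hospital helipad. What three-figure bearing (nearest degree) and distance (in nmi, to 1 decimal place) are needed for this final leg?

092°, 49.8 nmi

Leg 1 (292°, 89.7 nmi): east 89.7 sin 292° = -83.17, north 89.7 cos 292° = 33.60
Leg 2 (S2°E, 8.4 nmi): east 8.4 sin 178° = 0.29, north 8.4 cos 178° = -8.39
Leg 3 (S26°W, 101.9 nmi): east 101.9 sin 206° = -44.67, north 101.9 cos 206° = -91.59
Current position: (-127.55, -66.38). Target: (-77.8, -68.1). Remaining: Δeast = 49.75, Δnorth = -1.72.
Bearing = atan2(49.75, -1.72) mod 360° = 91.98°; distance = √((49.75)² + (-1.72)²) = 49.775 nmi.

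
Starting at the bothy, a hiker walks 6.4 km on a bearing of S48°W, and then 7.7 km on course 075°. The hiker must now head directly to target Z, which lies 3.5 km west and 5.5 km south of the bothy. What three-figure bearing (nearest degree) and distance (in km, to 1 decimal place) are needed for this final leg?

243°, 7.0 km

Leg 1 (S48°W, 6.4 km): east 6.4 sin 228° = -4.76, north 6.4 cos 228° = -4.28
Leg 2 (075°, 7.7 km): east 7.7 sin 75° = 7.44, north 7.7 cos 75° = 1.99
Current position: (2.68, -2.29). Target: (-3.5, -5.5). Remaining: Δeast = -6.18, Δnorth = -3.21.
Bearing = atan2(-6.18, -3.21) mod 360° = 242.55°; distance = √((-6.18)² + (-3.21)²) = 6.965 km.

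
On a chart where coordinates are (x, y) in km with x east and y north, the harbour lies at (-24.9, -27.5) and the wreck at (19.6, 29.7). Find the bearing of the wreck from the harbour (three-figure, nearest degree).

Δeast = 19.6 − -24.9 = 44.50; Δnorth = 29.7 − -27.5 = 57.20.
Bearing = atan2(Δeast, Δnorth) mod 360° = 37.88° ≈ 038°.

038°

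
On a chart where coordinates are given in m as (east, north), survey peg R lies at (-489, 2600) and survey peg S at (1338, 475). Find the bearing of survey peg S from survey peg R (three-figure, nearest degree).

Δeast = 1338 − -489 = 1827.00; Δnorth = 475 − 2600 = -2125.00.
Bearing = atan2(Δeast, Δnorth) mod 360° = 139.31° ≈ 139°.

139°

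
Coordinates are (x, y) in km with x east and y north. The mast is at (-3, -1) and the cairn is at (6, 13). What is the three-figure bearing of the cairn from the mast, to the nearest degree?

Δeast = 6 − -3 = 9.00; Δnorth = 13 − -1 = 14.00.
Bearing = atan2(Δeast, Δnorth) mod 360° = 32.74° ≈ 033°.

033°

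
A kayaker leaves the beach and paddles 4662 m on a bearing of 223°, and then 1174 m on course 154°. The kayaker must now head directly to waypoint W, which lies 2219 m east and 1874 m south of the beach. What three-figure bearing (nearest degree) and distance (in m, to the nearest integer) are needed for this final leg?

Leg 1 (223°, 4662 m): east 4662 sin 223° = -3179.48, north 4662 cos 223° = -3409.57
Leg 2 (154°, 1174 m): east 1174 sin 154° = 514.65, north 1174 cos 154° = -1055.18
Current position: (-2664.83, -4464.76). Target: (2219, -1874). Remaining: Δeast = 4883.83, Δnorth = 2590.76.
Bearing = atan2(4883.83, 2590.76) mod 360° = 62.06°; distance = √((4883.83)² + (2590.76)²) = 5528.453 m.

062°, 5528 m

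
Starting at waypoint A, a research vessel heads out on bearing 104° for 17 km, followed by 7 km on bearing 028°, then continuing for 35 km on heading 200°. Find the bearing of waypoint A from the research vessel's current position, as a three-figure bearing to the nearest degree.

Leg 1 (104°, 17 km): east 17 sin 104° = 16.50, north 17 cos 104° = -4.11
Leg 2 (028°, 7 km): east 7 sin 28° = 3.29, north 7 cos 28° = 6.18
Leg 3 (200°, 35 km): east 35 sin 200° = -11.97, north 35 cos 200° = -32.89
Net displacement: 7.81 east, -30.82 north. Direction back to start is (-7.81, 30.82): bearing = atan2(-7.81, 30.82) mod 360° = 345.78° ≈ 346°.

346°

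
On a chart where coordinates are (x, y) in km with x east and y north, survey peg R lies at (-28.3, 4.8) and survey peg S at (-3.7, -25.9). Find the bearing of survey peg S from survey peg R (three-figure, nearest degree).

Δeast = -3.7 − -28.3 = 24.60; Δnorth = -25.9 − 4.8 = -30.70.
Bearing = atan2(Δeast, Δnorth) mod 360° = 141.29° ≈ 141°.

141°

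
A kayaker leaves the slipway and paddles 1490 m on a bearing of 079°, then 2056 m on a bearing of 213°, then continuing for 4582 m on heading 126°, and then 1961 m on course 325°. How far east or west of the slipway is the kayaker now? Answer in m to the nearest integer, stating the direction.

Leg 1 (079°, 1490 m): east 1490 sin 79° = 1462.62, north 1490 cos 79° = 284.31
Leg 2 (213°, 2056 m): east 2056 sin 213° = -1119.78, north 2056 cos 213° = -1724.31
Leg 3 (126°, 4582 m): east 4582 sin 126° = 3706.92, north 4582 cos 126° = -2693.23
Leg 4 (325°, 1961 m): east 1961 sin 325° = -1124.78, north 1961 cos 325° = 1606.36
Net east component: 2924.98 m.

2925 m east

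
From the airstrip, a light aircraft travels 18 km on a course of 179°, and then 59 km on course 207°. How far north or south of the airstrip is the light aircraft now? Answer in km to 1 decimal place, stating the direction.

Leg 1 (179°, 18 km): east 18 sin 179° = 0.31, north 18 cos 179° = -18.00
Leg 2 (207°, 59 km): east 59 sin 207° = -26.79, north 59 cos 207° = -52.57
Net north component: -70.57 km.

70.6 km south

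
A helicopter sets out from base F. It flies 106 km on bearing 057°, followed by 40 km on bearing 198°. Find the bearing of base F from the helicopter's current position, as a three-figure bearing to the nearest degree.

256°

Leg 1 (057°, 106 km): east 106 sin 57° = 88.90, north 106 cos 57° = 57.73
Leg 2 (198°, 40 km): east 40 sin 198° = -12.36, north 40 cos 198° = -38.04
Net displacement: 76.54 east, 19.69 north. Direction back to start is (-76.54, -19.69): bearing = atan2(-76.54, -19.69) mod 360° = 255.57° ≈ 256°.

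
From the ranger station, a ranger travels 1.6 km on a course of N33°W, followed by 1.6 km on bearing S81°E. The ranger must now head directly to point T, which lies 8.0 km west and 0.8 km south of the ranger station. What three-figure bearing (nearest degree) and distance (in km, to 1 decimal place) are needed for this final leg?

258°, 8.9 km

Leg 1 (N33°W, 1.6 km): east 1.6 sin 327° = -0.87, north 1.6 cos 327° = 1.34
Leg 2 (S81°E, 1.6 km): east 1.6 sin 99° = 1.58, north 1.6 cos 99° = -0.25
Current position: (0.71, 1.09). Target: (-8.0, -0.8). Remaining: Δeast = -8.71, Δnorth = -1.89.
Bearing = atan2(-8.71, -1.89) mod 360° = 257.75°; distance = √((-8.71)² + (-1.89)²) = 8.912 km.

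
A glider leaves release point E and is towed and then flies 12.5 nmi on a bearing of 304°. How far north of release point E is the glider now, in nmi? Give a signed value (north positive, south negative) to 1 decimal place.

7.0 nmi

Leg 1 (304°, 12.5 nmi): east 12.5 sin 304° = -10.36, north 12.5 cos 304° = 6.99
Net north component: 6.99 nmi.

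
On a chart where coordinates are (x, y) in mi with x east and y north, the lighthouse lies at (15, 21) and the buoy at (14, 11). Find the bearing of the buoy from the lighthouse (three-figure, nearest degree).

186°

Δeast = 14 − 15 = -1.00; Δnorth = 11 − 21 = -10.00.
Bearing = atan2(Δeast, Δnorth) mod 360° = 185.71° ≈ 186°.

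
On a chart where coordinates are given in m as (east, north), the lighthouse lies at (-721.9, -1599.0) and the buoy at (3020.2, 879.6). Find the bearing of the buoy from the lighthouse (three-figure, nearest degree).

056°

Δeast = 3020.2 − -721.9 = 3742.10; Δnorth = 879.6 − -1599.0 = 2478.60.
Bearing = atan2(Δeast, Δnorth) mod 360° = 56.48° ≈ 056°.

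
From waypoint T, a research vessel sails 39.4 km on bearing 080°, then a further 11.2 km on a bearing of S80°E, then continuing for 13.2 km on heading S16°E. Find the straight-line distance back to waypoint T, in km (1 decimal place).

Leg 1 (080°, 39.4 km): east 39.4 sin 80° = 38.80, north 39.4 cos 80° = 6.84
Leg 2 (S80°E, 11.2 km): east 11.2 sin 100° = 11.03, north 11.2 cos 100° = -1.94
Leg 3 (S16°E, 13.2 km): east 13.2 sin 164° = 3.64, north 13.2 cos 164° = -12.69
Net: 53.47 east, -7.79 north. Distance = √((53.47)² + (-7.79)²) = 54.034 km.

54.0 km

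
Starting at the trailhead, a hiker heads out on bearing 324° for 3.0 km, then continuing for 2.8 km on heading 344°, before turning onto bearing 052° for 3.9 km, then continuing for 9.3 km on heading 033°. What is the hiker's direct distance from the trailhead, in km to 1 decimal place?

Leg 1 (324°, 3.0 km): east 3.0 sin 324° = -1.76, north 3.0 cos 324° = 2.43
Leg 2 (344°, 2.8 km): east 2.8 sin 344° = -0.77, north 2.8 cos 344° = 2.69
Leg 3 (052°, 3.9 km): east 3.9 sin 52° = 3.07, north 3.9 cos 52° = 2.40
Leg 4 (033°, 9.3 km): east 9.3 sin 33° = 5.07, north 9.3 cos 33° = 7.80
Net: 5.60 east, 15.32 north. Distance = √((5.60)² + (15.32)²) = 16.312 km.

16.3 km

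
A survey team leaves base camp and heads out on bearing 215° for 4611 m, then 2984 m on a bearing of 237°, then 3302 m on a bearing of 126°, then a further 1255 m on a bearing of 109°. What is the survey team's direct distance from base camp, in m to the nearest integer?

7858 m

Leg 1 (215°, 4611 m): east 4611 sin 215° = -2644.76, north 4611 cos 215° = -3777.11
Leg 2 (237°, 2984 m): east 2984 sin 237° = -2502.59, north 2984 cos 237° = -1625.20
Leg 3 (126°, 3302 m): east 3302 sin 126° = 2671.37, north 3302 cos 126° = -1940.87
Leg 4 (109°, 1255 m): east 1255 sin 109° = 1186.63, north 1255 cos 109° = -408.59
Net: -1289.35 east, -7751.77 north. Distance = √((-1289.35)² + (-7751.77)²) = 7858.266 m.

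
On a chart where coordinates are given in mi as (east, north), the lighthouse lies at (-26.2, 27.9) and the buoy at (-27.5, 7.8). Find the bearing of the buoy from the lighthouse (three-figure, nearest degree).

Δeast = -27.5 − -26.2 = -1.30; Δnorth = 7.8 − 27.9 = -20.10.
Bearing = atan2(Δeast, Δnorth) mod 360° = 183.70° ≈ 184°.

184°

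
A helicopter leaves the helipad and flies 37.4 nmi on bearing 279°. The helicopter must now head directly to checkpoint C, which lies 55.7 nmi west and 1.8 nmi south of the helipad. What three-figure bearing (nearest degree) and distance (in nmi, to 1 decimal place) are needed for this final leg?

248°, 20.3 nmi

Leg 1 (279°, 37.4 nmi): east 37.4 sin 279° = -36.94, north 37.4 cos 279° = 5.85
Current position: (-36.94, 5.85). Target: (-55.7, -1.8). Remaining: Δeast = -18.76, Δnorth = -7.65.
Bearing = atan2(-18.76, -7.65) mod 360° = 247.81°; distance = √((-18.76)² + (-7.65)²) = 20.260 nmi.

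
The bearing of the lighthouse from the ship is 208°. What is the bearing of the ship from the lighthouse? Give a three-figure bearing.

028°

Back-bearing = 208° − 180° = 028°.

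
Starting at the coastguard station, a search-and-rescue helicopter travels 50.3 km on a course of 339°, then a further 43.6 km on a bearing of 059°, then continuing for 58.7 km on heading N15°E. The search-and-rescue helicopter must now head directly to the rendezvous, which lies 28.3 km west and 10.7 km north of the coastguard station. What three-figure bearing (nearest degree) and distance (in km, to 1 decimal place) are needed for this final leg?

Leg 1 (339°, 50.3 km): east 50.3 sin 339° = -18.03, north 50.3 cos 339° = 46.96
Leg 2 (059°, 43.6 km): east 43.6 sin 59° = 37.37, north 43.6 cos 59° = 22.46
Leg 3 (N15°E, 58.7 km): east 58.7 sin 15° = 15.19, north 58.7 cos 15° = 56.70
Current position: (34.54, 126.11). Target: (-28.3, 10.7). Remaining: Δeast = -62.84, Δnorth = -115.41.
Bearing = atan2(-62.84, -115.41) mod 360° = 208.57°; distance = √((-62.84)² + (-115.41)²) = 131.413 km.

209°, 131.4 km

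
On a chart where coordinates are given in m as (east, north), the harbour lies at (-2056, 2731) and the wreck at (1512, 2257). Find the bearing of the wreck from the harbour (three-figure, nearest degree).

098°

Δeast = 1512 − -2056 = 3568.00; Δnorth = 2257 − 2731 = -474.00.
Bearing = atan2(Δeast, Δnorth) mod 360° = 97.57° ≈ 098°.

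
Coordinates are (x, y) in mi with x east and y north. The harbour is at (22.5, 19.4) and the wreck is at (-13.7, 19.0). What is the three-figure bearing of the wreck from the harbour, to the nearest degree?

Δeast = -13.7 − 22.5 = -36.20; Δnorth = 19.0 − 19.4 = -0.40.
Bearing = atan2(Δeast, Δnorth) mod 360° = 269.37° ≈ 269°.

269°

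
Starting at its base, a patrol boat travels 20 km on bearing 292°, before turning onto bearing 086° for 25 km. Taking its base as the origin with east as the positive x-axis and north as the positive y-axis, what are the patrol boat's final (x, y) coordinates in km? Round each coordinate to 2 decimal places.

(6.40, 9.24)

Leg 1 (292°, 20 km): east 20 sin 292° = -18.54, north 20 cos 292° = 7.49
Leg 2 (086°, 25 km): east 25 sin 86° = 24.94, north 25 cos 86° = 1.74
Summing: 6.40 km east, 9.24 km north → (6.40, 9.24).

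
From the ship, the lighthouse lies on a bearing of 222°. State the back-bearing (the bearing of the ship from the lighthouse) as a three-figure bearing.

Back-bearing = 222° − 180° = 042°.

042°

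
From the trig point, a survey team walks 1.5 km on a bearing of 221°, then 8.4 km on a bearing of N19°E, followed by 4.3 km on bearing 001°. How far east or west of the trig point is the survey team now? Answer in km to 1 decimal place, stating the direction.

Leg 1 (221°, 1.5 km): east 1.5 sin 221° = -0.98, north 1.5 cos 221° = -1.13
Leg 2 (N19°E, 8.4 km): east 8.4 sin 19° = 2.73, north 8.4 cos 19° = 7.94
Leg 3 (001°, 4.3 km): east 4.3 sin 1° = 0.08, north 4.3 cos 1° = 4.30
Net east component: 1.83 km.

1.8 km east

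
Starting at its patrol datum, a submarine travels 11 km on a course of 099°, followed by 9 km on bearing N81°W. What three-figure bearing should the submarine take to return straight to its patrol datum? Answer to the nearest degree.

279°

Leg 1 (099°, 11 km): east 11 sin 99° = 10.86, north 11 cos 99° = -1.72
Leg 2 (N81°W, 9 km): east 9 sin 279° = -8.89, north 9 cos 279° = 1.41
Net displacement: 1.98 east, -0.31 north. Direction back to start is (-1.98, 0.31): bearing = atan2(-1.98, 0.31) mod 360° = 279.00° ≈ 279°.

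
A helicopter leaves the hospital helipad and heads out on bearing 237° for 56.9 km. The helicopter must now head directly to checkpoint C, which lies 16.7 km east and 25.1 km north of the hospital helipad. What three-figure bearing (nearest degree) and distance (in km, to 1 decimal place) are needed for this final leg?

049°, 85.4 km

Leg 1 (237°, 56.9 km): east 56.9 sin 237° = -47.72, north 56.9 cos 237° = -30.99
Current position: (-47.72, -30.99). Target: (16.7, 25.1). Remaining: Δeast = 64.42, Δnorth = 56.09.
Bearing = atan2(64.42, 56.09) mod 360° = 48.95°; distance = √((64.42)² + (56.09)²) = 85.417 km.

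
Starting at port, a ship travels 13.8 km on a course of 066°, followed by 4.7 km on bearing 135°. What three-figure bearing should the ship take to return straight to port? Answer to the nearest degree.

262°

Leg 1 (066°, 13.8 km): east 13.8 sin 66° = 12.61, north 13.8 cos 66° = 5.61
Leg 2 (135°, 4.7 km): east 4.7 sin 135° = 3.32, north 4.7 cos 135° = -3.32
Net displacement: 15.93 east, 2.29 north. Direction back to start is (-15.93, -2.29): bearing = atan2(-15.93, -2.29) mod 360° = 261.82° ≈ 262°.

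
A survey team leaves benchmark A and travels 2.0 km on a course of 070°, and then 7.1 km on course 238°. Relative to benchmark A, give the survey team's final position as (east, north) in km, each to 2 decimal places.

(-4.14, -3.08)

Leg 1 (070°, 2.0 km): east 2.0 sin 70° = 1.88, north 2.0 cos 70° = 0.68
Leg 2 (238°, 7.1 km): east 7.1 sin 238° = -6.02, north 7.1 cos 238° = -3.76
Summing: -4.14 km east, -3.08 km north → (-4.14, -3.08).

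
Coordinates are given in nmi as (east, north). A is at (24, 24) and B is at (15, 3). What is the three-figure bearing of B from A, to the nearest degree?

203°

Δeast = 15 − 24 = -9.00; Δnorth = 3 − 24 = -21.00.
Bearing = atan2(Δeast, Δnorth) mod 360° = 203.20° ≈ 203°.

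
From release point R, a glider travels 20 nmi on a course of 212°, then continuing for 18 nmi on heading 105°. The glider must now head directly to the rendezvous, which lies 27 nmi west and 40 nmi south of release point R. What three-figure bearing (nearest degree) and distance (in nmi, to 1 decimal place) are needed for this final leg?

Leg 1 (212°, 20 nmi): east 20 sin 212° = -10.60, north 20 cos 212° = -16.96
Leg 2 (105°, 18 nmi): east 18 sin 105° = 17.39, north 18 cos 105° = -4.66
Current position: (6.79, -21.62). Target: (-27, -40). Remaining: Δeast = -33.79, Δnorth = -18.38.
Bearing = atan2(-33.79, -18.38) mod 360° = 241.45°; distance = √((-33.79)² + (-18.38)²) = 38.464 nmi.

241°, 38.5 nmi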